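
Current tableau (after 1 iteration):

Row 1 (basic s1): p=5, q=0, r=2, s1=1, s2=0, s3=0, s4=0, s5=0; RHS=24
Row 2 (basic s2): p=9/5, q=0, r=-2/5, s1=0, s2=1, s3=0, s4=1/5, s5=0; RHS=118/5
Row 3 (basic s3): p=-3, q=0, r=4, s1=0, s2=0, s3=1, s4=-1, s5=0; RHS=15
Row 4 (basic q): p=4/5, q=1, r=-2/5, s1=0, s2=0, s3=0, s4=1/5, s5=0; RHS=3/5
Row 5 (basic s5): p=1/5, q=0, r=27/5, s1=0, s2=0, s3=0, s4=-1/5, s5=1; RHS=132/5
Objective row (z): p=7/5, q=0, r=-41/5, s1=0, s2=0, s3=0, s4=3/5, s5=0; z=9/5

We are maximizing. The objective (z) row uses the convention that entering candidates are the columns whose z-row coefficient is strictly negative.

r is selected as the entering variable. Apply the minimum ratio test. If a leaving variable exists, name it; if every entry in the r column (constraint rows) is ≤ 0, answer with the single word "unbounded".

s3

Ratios: row 1 (s1): 24/2 = 12; row 2 (s2): entry -2/5 ≤ 0, skip; row 3 (s3): 15/4 = 15/4; row 4 (q): entry -2/5 ≤ 0, skip; row 5 (s5): (132/5)/(27/5) = 44/9.
Minimum ratio is in the s3 row, so s3 leaves.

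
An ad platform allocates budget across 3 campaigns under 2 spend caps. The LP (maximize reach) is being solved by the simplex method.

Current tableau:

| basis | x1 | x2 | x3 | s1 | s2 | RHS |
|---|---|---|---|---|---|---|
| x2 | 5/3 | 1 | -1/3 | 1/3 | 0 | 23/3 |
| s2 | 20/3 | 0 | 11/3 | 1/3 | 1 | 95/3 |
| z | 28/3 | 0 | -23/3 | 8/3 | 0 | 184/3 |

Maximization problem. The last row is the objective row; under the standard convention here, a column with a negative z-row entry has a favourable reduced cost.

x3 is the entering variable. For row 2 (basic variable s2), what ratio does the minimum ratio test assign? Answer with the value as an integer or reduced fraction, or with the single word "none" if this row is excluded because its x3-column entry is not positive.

95/11

Ratio = RHS / (x3 entry) = (95/3) / (11/3) = 95/11.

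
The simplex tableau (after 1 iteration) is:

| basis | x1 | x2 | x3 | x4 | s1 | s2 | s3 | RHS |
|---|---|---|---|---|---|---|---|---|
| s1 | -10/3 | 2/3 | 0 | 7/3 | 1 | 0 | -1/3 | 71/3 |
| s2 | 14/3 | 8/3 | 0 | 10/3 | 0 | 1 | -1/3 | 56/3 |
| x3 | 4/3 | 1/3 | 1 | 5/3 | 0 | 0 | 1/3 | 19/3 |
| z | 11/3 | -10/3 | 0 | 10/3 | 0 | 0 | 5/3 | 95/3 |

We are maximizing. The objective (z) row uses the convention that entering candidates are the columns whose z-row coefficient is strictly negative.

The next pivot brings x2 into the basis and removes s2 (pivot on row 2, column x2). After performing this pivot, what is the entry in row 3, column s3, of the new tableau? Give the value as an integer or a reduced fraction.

3/8

Pivot element is row 2, column x2: 8/3.
Normalize row 2: new (row 2, s3) = (-1/3)/(8/3) = -1/8.
row 3 ← row 3 − (1/3)·(new row 2): 1/3 − (1/3)·(-1/8) = 3/8.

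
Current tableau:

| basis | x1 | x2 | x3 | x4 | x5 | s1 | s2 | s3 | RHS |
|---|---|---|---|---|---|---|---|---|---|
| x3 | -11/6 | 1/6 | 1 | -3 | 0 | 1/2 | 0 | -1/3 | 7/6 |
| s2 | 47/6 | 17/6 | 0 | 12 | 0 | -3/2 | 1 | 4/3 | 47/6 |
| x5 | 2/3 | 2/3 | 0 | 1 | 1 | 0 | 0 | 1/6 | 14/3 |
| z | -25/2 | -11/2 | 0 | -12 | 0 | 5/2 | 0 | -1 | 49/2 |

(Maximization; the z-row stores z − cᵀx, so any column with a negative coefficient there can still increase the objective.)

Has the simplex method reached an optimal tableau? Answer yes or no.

no

Column x1 has objective-row coefficient -25/2, which is negative; an improving pivot exists, so not yet optimal.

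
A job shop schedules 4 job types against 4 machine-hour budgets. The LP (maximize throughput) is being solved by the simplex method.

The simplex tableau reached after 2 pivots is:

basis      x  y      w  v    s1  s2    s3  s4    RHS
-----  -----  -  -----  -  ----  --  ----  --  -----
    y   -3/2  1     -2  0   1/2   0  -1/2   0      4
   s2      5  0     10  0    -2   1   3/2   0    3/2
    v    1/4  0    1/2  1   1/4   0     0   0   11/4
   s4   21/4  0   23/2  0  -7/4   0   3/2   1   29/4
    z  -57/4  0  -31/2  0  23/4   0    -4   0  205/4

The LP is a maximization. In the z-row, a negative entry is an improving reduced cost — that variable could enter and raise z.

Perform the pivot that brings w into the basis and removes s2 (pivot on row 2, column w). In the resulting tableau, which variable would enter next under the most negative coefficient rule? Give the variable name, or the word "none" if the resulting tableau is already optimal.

x

Pivot element 10. New z-row = old z-row − (-31/2)·(row 2/10).
Updated z-row coefficients: x: -13/2, y: 0, w: 0, v: 0, s1: 53/20, s2: 31/20, s3: -67/40, s4: 0.
The most negative is -13/2 in column x, so x would enter next.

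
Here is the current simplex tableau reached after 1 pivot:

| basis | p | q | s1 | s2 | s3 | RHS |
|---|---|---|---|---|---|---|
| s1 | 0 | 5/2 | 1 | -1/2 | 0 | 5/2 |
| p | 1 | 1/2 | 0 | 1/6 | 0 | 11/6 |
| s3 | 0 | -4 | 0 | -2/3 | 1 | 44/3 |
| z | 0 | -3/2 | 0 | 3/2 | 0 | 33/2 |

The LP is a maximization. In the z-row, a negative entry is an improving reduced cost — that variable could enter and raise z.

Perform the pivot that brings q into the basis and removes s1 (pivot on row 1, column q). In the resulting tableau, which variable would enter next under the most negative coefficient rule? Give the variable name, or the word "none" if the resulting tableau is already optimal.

none

Pivot element 5/2. New z-row = old z-row − (-3/2)·(row 1/(5/2)).
Updated z-row coefficients: p: 0, q: 0, s1: 3/5, s2: 6/5, s3: 0.
No coefficient is strictly negative; the tableau after this pivot is optimal.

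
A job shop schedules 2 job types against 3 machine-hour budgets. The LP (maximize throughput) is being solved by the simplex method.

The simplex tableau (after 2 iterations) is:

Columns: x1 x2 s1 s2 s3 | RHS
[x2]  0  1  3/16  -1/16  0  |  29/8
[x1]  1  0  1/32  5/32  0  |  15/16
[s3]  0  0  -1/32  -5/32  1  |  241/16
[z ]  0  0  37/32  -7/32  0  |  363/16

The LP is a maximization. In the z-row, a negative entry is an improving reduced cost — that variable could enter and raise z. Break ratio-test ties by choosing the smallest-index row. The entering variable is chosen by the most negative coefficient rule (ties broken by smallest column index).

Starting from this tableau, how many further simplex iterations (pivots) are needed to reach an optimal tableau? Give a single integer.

1

pivot: s2 in, x1 out → z = 24
No improving column remains; optimal.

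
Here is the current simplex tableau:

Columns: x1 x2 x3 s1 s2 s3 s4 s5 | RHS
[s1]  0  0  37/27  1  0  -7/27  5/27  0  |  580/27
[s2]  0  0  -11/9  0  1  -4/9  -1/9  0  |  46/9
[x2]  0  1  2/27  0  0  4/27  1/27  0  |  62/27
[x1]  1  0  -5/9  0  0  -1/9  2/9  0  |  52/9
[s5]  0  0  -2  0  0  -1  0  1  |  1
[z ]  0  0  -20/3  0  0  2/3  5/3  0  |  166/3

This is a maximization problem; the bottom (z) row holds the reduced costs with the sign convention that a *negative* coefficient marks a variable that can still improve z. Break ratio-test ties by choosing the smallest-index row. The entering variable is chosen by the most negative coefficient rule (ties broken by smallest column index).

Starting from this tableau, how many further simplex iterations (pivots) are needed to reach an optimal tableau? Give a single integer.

2

pivot: x3 in, s1 out → z = 5914/37
pivot: s3 in, x2 out → z = 164
No improving column remains; optimal.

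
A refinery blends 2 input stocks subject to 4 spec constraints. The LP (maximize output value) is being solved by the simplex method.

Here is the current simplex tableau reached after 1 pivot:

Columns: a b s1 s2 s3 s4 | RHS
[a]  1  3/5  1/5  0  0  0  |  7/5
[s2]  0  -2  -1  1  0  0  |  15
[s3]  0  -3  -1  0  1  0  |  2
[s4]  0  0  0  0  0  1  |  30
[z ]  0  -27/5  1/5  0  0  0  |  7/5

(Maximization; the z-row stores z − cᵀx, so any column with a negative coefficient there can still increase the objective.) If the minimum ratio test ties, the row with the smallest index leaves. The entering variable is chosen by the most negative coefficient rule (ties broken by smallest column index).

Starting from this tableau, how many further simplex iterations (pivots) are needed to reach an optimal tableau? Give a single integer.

pivot: b in, a out → z = 14
No improving column remains; optimal.

1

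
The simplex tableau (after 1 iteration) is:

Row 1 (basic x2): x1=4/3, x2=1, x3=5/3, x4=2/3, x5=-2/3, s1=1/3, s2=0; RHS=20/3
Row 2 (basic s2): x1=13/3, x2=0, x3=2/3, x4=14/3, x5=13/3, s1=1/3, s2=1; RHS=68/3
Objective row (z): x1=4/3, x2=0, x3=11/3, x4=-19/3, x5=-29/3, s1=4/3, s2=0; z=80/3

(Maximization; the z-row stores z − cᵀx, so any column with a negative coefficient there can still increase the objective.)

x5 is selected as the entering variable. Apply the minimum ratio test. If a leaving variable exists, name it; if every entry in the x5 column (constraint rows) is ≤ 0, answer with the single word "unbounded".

Ratios: row 1 (x2): entry -2/3 ≤ 0, skip; row 2 (s2): (68/3)/(13/3) = 68/13.
Minimum ratio is in the s2 row, so s2 leaves.

s2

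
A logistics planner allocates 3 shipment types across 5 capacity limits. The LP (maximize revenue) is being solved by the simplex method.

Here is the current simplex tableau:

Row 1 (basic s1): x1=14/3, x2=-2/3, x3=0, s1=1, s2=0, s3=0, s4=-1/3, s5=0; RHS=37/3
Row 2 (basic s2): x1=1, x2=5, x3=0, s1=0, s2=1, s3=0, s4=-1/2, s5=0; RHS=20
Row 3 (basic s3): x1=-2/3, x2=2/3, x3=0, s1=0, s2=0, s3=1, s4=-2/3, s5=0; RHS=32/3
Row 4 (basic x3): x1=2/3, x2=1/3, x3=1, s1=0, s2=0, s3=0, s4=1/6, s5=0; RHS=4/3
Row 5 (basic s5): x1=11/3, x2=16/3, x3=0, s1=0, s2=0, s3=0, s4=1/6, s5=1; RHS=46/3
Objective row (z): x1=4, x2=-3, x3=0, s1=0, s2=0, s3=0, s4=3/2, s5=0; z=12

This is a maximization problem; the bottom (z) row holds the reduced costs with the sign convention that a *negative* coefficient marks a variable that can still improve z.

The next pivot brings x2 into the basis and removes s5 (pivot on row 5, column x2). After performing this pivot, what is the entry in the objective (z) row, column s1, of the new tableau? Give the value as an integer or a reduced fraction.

Pivot element is row 5, column x2: 16/3.
Normalize row 5: new (row 5, s1) = 0/(16/3) = 0.
z-row ← z-row − (-3)·(new row 5): 0 − (-3)·0 = 0.

0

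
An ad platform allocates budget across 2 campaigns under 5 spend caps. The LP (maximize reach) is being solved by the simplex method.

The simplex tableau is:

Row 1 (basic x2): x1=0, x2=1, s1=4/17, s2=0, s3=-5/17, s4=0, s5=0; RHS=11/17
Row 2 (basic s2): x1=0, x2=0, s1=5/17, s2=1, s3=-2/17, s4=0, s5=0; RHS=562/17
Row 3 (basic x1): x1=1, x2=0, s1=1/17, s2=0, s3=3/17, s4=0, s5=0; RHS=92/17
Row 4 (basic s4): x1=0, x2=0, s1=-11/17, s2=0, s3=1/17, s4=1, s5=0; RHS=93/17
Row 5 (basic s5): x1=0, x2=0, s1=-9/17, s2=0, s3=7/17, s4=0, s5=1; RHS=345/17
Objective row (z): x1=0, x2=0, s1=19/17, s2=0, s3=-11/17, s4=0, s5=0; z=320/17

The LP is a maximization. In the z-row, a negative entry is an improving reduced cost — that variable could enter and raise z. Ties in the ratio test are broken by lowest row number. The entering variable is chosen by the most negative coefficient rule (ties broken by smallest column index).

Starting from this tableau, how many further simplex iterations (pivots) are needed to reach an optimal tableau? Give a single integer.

1

pivot: s3 in, x1 out → z = 116/3
No improving column remains; optimal.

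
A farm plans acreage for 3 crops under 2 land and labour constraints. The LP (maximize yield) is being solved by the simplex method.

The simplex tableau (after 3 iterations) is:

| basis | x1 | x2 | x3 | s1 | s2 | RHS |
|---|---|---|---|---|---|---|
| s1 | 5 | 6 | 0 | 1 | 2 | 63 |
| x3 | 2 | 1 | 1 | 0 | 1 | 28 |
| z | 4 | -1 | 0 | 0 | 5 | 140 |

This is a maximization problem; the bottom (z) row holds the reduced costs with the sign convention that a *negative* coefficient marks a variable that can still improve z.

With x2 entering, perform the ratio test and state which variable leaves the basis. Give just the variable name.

s1

Ratios: row 1 (s1): 63/6 = 21/2; row 2 (x3): 28/1 = 28.
Minimum ratio 21/2 is in the s1 row, so s1 leaves.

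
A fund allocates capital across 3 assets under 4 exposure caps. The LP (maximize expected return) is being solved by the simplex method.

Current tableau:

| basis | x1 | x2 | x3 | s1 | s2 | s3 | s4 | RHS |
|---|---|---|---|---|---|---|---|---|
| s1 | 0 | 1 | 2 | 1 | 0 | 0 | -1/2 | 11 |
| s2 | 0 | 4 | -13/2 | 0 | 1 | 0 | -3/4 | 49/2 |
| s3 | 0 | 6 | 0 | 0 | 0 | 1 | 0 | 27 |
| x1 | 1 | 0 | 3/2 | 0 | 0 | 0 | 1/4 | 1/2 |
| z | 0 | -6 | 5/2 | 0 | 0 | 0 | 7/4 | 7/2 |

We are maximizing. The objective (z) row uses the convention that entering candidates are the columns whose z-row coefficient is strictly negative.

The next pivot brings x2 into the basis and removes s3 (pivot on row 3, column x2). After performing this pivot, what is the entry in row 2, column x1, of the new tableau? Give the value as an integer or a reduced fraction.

Pivot element is row 3, column x2: 6.
Normalize row 3: new (row 3, x1) = 0/6 = 0.
row 2 ← row 2 − 4·(new row 3): 0 − 4·0 = 0.

0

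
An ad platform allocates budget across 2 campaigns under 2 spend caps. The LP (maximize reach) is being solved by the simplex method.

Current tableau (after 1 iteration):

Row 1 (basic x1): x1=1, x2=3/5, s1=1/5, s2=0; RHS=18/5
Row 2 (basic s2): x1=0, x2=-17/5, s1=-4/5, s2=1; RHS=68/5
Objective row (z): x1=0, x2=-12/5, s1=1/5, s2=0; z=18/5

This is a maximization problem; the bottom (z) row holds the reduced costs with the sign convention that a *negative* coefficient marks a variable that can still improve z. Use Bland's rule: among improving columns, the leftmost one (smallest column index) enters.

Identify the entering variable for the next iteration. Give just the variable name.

x2

Objective-row coefficients: x1: 0, x2: -12/5, s1: 1/5, s2: 0.
Improving columns: x2. Bland's rule picks the smallest column index → x2.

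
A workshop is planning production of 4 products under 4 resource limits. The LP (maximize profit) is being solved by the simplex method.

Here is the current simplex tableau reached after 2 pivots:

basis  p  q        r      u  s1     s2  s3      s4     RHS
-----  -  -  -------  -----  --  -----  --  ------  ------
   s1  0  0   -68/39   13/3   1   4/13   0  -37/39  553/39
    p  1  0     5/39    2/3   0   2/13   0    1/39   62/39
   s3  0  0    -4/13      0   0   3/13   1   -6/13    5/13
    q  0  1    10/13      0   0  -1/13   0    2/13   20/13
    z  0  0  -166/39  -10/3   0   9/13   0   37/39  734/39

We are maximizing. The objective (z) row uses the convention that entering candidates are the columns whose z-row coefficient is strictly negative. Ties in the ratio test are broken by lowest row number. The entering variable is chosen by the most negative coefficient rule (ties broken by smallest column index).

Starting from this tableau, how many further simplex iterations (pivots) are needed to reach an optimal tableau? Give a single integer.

2

pivot: r in, q out → z = 82/3
pivot: u in, p out → z = 34
No improving column remains; optimal.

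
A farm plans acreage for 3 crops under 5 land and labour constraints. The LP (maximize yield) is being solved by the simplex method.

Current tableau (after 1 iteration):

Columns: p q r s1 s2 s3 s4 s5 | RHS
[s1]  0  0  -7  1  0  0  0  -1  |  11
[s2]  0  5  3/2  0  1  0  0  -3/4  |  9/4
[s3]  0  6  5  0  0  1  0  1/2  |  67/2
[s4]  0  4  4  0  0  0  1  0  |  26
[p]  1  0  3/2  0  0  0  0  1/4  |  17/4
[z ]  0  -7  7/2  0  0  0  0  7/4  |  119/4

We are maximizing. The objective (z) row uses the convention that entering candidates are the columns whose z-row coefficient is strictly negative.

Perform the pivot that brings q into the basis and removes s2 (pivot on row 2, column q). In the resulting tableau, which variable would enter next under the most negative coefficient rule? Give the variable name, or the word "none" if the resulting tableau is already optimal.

Pivot element 5. New z-row = old z-row − (-7)·(row 2/5).
Updated z-row coefficients: p: 0, q: 0, r: 28/5, s1: 0, s2: 7/5, s3: 0, s4: 0, s5: 7/10.
No coefficient is strictly negative; the tableau after this pivot is optimal.

none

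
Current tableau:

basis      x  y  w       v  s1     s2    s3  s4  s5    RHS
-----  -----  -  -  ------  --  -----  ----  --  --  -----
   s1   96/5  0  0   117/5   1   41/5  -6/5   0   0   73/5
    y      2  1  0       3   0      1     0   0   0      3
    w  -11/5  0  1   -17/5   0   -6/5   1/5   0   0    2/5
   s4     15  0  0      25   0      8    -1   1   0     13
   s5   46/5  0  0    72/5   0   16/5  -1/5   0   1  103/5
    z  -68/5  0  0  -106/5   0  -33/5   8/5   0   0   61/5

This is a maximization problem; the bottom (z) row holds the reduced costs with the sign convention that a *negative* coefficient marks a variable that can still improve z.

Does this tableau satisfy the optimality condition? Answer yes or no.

Column x has objective-row coefficient -68/5, which is negative; an improving pivot exists, so not yet optimal.

no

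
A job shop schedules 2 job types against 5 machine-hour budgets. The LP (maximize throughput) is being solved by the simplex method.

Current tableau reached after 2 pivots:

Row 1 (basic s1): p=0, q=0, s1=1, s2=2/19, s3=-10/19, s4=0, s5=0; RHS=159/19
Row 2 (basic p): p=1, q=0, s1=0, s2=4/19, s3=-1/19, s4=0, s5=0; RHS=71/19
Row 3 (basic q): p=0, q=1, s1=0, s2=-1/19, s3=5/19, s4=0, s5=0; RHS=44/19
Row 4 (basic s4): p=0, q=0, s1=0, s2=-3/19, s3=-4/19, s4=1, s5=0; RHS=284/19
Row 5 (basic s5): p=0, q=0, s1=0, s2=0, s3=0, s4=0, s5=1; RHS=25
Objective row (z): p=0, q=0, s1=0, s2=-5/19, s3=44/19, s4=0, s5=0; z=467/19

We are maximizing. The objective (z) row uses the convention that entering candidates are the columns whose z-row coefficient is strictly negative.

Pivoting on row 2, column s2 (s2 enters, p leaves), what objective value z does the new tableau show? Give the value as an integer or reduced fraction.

117/4

Minimum ratio for s2: (71/19)/(4/19) = 71/4.
z changes by −(z-row coeff of s2)·ratio = −(-5/19)·(71/4) = 355/76.
New z = 467/19 + (355/76) = 117/4.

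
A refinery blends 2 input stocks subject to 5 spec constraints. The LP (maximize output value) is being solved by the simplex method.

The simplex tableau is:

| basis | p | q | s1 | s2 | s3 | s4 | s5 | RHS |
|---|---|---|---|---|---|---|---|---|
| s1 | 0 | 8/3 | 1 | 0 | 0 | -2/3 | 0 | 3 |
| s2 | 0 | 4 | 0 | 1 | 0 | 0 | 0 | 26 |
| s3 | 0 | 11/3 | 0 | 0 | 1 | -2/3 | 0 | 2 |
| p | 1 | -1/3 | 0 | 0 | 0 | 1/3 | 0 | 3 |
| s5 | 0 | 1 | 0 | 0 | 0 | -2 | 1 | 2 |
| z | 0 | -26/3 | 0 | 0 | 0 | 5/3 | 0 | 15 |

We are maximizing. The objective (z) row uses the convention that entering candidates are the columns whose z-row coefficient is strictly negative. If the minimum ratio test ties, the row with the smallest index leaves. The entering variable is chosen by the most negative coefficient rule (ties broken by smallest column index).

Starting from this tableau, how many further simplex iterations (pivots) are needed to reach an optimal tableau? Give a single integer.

1

pivot: q in, s3 out → z = 217/11
No improving column remains; optimal.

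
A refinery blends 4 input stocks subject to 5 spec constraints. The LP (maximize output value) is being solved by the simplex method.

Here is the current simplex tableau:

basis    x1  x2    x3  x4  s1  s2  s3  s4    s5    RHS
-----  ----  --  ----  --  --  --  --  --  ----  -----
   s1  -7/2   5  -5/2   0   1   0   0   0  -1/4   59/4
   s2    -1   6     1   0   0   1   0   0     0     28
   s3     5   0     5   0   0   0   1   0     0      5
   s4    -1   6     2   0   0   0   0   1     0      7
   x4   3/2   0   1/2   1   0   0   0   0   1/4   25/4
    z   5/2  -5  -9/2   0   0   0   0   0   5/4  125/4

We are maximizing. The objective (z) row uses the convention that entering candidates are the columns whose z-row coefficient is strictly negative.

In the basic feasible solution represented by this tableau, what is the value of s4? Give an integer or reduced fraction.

s4 is basic (row 4); its value is the RHS of that row: 7.

7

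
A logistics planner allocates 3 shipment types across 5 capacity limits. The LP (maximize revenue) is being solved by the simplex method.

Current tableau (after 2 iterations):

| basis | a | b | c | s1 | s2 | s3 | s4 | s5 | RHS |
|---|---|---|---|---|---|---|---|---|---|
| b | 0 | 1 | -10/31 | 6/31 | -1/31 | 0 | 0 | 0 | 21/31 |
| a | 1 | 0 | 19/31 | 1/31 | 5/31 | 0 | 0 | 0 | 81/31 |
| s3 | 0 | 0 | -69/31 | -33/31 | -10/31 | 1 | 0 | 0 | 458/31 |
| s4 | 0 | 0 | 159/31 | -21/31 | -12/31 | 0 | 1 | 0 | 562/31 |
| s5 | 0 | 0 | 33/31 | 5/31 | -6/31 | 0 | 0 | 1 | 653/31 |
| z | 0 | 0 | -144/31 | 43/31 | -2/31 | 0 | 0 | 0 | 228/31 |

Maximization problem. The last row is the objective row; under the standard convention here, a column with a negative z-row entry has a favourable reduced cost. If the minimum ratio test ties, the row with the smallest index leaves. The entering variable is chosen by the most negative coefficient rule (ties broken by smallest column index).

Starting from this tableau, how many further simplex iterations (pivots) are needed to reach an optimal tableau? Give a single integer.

pivot: c in, s4 out → z = 1260/53
pivot: s2 in, a out → z = 74/3
No improving column remains; optimal.

2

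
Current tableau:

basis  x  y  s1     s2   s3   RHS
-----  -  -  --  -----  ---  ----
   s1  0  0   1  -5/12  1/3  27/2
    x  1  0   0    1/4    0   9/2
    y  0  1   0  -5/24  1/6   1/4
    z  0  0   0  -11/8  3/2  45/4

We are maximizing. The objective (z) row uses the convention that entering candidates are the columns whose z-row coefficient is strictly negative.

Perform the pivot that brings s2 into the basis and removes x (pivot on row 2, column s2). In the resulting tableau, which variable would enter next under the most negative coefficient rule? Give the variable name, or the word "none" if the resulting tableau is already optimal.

Pivot element 1/4. New z-row = old z-row − (-11/8)·(row 2/(1/4)).
Updated z-row coefficients: x: 11/2, y: 0, s1: 0, s2: 0, s3: 3/2.
No coefficient is strictly negative; the tableau after this pivot is optimal.

none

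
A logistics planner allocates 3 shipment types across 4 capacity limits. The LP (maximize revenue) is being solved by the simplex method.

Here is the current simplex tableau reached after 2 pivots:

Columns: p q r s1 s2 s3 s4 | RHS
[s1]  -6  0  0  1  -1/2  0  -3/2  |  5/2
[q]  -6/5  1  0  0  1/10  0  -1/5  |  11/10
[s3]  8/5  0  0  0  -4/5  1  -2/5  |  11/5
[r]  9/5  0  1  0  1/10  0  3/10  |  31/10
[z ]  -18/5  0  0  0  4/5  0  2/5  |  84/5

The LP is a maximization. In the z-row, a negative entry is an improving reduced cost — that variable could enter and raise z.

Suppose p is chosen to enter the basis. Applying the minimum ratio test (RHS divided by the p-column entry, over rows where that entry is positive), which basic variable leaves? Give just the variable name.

Ratios: row 1 (s1): entry -6 ≤ 0, skip; row 2 (q): entry -6/5 ≤ 0, skip; row 3 (s3): (11/5)/(8/5) = 11/8; row 4 (r): (31/10)/(9/5) = 31/18.
Minimum ratio 11/8 is in the s3 row, so s3 leaves.

s3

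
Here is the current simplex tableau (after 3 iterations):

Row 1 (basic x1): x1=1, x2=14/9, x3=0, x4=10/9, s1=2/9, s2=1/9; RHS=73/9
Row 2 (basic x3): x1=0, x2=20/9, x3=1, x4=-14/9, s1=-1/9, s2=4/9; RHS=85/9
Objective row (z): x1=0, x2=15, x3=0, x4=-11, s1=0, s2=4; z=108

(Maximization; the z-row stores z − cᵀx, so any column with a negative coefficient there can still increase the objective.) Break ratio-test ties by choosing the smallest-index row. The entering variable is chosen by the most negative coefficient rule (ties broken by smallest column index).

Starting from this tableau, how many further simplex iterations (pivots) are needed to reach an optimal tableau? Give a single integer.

1

pivot: x4 in, x1 out → z = 1883/10
No improving column remains; optimal.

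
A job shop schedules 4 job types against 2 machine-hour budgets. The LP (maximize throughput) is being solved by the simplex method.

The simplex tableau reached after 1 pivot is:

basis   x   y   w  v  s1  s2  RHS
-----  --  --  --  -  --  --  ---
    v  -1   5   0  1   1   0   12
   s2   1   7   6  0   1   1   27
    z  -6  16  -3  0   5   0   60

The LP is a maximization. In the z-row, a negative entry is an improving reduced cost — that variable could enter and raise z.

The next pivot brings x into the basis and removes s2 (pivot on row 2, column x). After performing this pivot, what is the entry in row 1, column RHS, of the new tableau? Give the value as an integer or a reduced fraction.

Pivot element is row 2, column x: 1.
Normalize row 2: new (row 2, RHS) = 27/1 = 27.
row 1 ← row 1 − (-1)·(new row 2): 12 − (-1)·27 = 39.

39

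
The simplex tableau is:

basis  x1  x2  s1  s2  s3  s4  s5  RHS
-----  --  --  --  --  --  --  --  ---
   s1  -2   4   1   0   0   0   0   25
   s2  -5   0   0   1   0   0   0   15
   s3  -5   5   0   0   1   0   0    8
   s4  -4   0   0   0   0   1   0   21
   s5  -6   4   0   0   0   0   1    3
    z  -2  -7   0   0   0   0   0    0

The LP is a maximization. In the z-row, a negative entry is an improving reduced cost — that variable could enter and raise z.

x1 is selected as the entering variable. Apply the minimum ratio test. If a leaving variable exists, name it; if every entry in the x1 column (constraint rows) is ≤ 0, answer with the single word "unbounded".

x1-column entries: row 1: -2, row 2: -5, row 3: -5, row 4: -4, row 5: -6. All ≤ 0, so x1 can increase without bound; the LP is unbounded in this direction.

unbounded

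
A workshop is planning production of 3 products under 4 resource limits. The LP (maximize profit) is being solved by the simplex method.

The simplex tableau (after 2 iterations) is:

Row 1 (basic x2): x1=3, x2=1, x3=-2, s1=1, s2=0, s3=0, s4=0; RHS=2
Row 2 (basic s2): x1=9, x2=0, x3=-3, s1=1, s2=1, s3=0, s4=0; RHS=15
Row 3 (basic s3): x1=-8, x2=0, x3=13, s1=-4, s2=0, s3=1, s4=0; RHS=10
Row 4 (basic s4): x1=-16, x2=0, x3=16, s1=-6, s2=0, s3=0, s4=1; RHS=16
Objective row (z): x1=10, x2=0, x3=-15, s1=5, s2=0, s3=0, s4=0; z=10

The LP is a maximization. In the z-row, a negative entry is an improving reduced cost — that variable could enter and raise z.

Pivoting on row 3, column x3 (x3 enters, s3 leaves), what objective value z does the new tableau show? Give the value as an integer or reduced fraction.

280/13

Minimum ratio for x3: 10/13 = 10/13.
z changes by −(z-row coeff of x3)·ratio = −(-15)·(10/13) = 150/13.
New z = 10 + (150/13) = 280/13.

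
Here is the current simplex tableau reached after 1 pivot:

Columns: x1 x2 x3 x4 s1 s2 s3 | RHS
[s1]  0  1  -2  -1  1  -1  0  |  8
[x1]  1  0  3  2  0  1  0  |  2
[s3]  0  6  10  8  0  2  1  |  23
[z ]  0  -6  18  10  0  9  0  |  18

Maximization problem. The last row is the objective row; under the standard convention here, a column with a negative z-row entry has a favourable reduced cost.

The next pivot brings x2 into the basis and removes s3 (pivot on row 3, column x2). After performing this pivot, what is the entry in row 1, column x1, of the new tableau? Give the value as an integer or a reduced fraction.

0

Pivot element is row 3, column x2: 6.
Normalize row 3: new (row 3, x1) = 0/6 = 0.
row 1 ← row 1 − 1·(new row 3): 0 − 1·0 = 0.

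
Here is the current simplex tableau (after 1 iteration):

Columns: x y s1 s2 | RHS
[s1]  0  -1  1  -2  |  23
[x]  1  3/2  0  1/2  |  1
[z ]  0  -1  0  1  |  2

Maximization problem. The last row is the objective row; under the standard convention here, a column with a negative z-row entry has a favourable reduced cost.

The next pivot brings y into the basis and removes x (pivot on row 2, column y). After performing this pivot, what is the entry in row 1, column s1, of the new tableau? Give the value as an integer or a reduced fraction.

1

Pivot element is row 2, column y: 3/2.
Normalize row 2: new (row 2, s1) = 0/(3/2) = 0.
row 1 ← row 1 − (-1)·(new row 2): 1 − (-1)·0 = 1.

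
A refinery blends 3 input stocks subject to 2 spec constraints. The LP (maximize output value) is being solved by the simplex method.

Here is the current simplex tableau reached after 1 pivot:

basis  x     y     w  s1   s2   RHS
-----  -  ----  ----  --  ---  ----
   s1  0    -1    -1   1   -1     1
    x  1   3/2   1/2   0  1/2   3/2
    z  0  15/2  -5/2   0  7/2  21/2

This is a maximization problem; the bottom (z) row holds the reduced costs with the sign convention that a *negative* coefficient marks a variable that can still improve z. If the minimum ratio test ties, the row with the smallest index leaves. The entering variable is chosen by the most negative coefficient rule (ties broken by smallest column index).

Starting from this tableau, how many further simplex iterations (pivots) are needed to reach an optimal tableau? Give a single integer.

pivot: w in, x out → z = 18
No improving column remains; optimal.

1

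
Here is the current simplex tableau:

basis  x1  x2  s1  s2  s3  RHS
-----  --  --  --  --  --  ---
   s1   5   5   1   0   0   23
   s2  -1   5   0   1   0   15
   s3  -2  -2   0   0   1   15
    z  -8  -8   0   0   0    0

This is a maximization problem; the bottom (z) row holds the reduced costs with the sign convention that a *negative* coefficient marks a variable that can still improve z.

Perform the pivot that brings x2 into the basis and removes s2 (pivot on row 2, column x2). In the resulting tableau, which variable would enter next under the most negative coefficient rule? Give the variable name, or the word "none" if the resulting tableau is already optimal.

Pivot element 5. New z-row = old z-row − (-8)·(row 2/5).
Updated z-row coefficients: x1: -48/5, x2: 0, s1: 0, s2: 8/5, s3: 0.
The most negative is -48/5 in column x1, so x1 would enter next.

x1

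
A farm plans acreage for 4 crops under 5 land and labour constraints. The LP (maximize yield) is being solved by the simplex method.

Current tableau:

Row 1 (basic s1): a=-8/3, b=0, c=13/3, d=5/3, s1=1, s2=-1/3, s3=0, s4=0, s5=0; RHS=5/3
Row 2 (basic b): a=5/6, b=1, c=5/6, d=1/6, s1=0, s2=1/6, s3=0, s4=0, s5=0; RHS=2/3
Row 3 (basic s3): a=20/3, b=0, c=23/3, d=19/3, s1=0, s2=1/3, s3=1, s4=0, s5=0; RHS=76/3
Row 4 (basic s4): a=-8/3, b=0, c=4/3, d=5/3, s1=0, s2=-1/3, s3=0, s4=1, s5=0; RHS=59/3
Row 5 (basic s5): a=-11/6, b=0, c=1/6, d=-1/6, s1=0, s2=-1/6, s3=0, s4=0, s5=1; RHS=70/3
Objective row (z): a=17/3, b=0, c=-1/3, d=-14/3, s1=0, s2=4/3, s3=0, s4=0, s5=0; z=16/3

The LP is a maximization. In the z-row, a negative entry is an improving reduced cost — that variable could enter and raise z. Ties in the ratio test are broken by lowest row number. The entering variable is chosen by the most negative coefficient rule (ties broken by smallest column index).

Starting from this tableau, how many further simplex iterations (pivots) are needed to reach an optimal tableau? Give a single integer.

2

pivot: d in, s1 out → z = 10
pivot: a in, b out → z = 119/11
No improving column remains; optimal.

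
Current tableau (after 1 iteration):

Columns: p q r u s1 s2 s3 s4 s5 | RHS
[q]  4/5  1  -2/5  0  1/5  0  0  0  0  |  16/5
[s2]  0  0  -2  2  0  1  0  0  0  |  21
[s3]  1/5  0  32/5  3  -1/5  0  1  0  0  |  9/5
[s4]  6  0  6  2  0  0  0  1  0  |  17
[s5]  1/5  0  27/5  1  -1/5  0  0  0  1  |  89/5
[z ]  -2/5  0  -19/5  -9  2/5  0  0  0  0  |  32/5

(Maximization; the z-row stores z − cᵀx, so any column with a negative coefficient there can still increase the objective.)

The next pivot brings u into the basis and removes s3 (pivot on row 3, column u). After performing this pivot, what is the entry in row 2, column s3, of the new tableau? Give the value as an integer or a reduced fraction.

Pivot element is row 3, column u: 3.
Normalize row 3: new (row 3, s3) = 1/3 = 1/3.
row 2 ← row 2 − 2·(new row 3): 0 − 2·(1/3) = -2/3.

-2/3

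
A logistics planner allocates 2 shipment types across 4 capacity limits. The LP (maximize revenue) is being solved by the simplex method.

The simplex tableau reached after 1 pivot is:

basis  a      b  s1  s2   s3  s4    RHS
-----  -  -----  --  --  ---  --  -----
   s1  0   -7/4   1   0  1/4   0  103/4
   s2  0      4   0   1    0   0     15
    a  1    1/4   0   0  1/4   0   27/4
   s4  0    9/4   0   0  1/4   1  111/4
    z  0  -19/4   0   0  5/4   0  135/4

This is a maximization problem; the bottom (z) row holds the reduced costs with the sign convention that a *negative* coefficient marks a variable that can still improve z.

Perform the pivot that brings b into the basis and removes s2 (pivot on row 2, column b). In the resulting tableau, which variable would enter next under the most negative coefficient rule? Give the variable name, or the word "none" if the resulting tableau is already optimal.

none

Pivot element 4. New z-row = old z-row − (-19/4)·(row 2/4).
Updated z-row coefficients: a: 0, b: 0, s1: 0, s2: 19/16, s3: 5/4, s4: 0.
No coefficient is strictly negative; the tableau after this pivot is optimal.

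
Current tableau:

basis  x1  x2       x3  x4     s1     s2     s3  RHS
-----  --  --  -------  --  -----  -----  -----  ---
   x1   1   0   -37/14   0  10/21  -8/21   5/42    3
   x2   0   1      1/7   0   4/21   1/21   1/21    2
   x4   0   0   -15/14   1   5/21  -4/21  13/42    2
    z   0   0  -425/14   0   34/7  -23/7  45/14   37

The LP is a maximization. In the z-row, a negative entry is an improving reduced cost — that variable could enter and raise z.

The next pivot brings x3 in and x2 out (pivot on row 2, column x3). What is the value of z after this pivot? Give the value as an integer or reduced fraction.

462

Minimum ratio for x3: 2/(1/7) = 14.
z changes by −(z-row coeff of x3)·ratio = −(-425/14)·14 = 425.
New z = 37 + 425 = 462.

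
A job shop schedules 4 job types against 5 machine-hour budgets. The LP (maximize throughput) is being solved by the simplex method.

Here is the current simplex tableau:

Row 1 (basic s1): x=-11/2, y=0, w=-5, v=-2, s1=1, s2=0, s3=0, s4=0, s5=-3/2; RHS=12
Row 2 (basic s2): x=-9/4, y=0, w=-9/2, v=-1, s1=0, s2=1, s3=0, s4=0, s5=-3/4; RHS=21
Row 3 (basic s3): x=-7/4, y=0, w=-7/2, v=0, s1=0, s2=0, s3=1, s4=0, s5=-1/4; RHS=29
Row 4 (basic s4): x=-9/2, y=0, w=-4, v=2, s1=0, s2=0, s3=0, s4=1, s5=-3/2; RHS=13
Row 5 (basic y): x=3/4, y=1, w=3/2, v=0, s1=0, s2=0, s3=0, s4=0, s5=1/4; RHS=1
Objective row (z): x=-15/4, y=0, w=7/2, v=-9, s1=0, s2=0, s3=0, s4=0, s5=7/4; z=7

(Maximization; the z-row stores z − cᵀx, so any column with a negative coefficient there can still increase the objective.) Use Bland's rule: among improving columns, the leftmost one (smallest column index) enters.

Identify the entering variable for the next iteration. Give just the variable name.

x

Objective-row coefficients: x: -15/4, y: 0, w: 7/2, v: -9, s1: 0, s2: 0, s3: 0, s4: 0, s5: 7/4.
Improving columns: x, v. Bland's rule picks the smallest column index → x.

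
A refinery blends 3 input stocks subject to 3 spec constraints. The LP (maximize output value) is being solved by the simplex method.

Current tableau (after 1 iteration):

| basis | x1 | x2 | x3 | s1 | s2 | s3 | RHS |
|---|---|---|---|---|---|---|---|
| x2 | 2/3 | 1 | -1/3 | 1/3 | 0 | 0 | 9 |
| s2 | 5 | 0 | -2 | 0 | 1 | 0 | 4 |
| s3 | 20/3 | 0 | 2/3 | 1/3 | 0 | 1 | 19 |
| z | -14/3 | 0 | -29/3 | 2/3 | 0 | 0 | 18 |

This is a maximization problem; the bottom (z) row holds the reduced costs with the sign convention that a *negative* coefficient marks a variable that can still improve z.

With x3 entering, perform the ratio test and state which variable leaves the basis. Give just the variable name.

s3

Ratios: row 1 (x2): entry -1/3 ≤ 0, skip; row 2 (s2): entry -2 ≤ 0, skip; row 3 (s3): 19/(2/3) = 57/2.
Minimum ratio 57/2 is in the s3 row, so s3 leaves.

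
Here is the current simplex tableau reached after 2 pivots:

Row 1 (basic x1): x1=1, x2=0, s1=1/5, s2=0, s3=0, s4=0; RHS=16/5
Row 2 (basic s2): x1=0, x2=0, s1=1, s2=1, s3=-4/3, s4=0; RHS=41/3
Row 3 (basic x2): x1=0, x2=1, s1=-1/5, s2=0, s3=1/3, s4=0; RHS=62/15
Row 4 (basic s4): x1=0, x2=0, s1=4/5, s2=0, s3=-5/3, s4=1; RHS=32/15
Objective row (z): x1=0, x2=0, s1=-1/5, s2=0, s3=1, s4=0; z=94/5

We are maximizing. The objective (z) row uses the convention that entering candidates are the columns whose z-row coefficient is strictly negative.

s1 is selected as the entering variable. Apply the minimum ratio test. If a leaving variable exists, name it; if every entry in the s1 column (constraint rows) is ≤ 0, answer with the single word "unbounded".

s4

Ratios: row 1 (x1): (16/5)/(1/5) = 16; row 2 (s2): (41/3)/1 = 41/3; row 3 (x2): entry -1/5 ≤ 0, skip; row 4 (s4): (32/15)/(4/5) = 8/3.
Minimum ratio is in the s4 row, so s4 leaves.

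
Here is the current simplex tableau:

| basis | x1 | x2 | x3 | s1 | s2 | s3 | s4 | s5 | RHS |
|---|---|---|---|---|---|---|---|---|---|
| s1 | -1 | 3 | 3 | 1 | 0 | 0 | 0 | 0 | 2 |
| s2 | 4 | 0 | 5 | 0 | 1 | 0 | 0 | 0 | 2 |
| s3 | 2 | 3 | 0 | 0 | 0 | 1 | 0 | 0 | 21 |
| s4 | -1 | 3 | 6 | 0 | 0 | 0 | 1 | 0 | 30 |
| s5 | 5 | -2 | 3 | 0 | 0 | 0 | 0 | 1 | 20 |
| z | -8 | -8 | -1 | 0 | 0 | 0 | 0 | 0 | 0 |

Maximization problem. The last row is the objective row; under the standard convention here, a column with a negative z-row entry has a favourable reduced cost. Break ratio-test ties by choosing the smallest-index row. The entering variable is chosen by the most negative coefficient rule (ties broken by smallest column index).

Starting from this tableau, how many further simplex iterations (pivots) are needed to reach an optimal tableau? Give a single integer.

2

pivot: x1 in, s2 out → z = 4
pivot: x2 in, s1 out → z = 32/3
No improving column remains; optimal.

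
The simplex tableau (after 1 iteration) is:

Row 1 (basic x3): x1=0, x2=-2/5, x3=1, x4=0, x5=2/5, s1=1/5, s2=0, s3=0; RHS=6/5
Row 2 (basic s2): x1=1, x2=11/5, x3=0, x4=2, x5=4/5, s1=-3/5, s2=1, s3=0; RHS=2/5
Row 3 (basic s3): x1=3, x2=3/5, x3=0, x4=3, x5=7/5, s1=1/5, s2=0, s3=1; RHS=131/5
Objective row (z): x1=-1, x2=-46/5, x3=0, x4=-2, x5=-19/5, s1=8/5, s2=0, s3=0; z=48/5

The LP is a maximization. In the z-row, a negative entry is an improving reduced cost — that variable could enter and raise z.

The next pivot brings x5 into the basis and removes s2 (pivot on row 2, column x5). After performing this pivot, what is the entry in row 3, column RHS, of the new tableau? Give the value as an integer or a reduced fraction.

51/2

Pivot element is row 2, column x5: 4/5.
Normalize row 2: new (row 2, RHS) = (2/5)/(4/5) = 1/2.
row 3 ← row 3 − (7/5)·(new row 2): 131/5 − (7/5)·(1/2) = 51/2.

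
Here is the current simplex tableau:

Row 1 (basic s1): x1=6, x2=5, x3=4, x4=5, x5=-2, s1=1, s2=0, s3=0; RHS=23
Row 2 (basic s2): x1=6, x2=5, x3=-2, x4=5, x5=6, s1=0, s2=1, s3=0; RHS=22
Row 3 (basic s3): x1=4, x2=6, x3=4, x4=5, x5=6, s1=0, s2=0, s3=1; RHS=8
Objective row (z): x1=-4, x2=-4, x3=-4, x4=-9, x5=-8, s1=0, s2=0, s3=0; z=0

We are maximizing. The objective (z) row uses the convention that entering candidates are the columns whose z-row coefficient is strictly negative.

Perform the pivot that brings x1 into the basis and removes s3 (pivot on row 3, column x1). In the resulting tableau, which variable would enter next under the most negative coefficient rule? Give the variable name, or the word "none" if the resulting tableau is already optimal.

Pivot element 4. New z-row = old z-row − (-4)·(row 3/4).
Updated z-row coefficients: x1: 0, x2: 2, x3: 0, x4: -4, x5: -2, s1: 0, s2: 0, s3: 1.
The most negative is -4 in column x4, so x4 would enter next.

x4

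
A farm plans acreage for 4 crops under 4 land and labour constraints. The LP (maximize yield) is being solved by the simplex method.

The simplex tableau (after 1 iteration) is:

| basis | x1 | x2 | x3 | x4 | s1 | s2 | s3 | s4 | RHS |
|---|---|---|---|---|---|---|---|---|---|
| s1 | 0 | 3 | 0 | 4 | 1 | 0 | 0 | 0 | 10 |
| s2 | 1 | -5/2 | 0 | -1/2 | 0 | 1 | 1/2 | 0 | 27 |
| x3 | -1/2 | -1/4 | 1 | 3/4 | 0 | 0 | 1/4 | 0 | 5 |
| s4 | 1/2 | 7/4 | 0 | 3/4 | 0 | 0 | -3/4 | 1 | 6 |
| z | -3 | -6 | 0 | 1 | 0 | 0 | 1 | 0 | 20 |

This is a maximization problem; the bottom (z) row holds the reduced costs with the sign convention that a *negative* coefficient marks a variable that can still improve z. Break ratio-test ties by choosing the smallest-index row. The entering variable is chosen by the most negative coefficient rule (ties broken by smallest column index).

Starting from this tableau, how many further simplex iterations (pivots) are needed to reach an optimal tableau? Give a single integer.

3

pivot: x2 in, s1 out → z = 40
pivot: x1 in, s4 out → z = 41
pivot: s3 in, s2 out → z = 409/4
No improving column remains; optimal.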